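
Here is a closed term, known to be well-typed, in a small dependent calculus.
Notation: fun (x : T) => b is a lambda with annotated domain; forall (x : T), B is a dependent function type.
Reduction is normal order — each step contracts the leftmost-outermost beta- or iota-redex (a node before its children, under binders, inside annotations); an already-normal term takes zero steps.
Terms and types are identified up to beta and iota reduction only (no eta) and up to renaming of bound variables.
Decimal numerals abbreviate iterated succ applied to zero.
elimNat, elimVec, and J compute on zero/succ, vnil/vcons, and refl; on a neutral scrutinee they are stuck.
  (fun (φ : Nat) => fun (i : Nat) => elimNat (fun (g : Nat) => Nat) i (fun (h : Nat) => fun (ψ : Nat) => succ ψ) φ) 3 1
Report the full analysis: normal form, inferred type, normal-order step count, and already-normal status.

reduced normal form:
  4
the term's type:
  Nat
steps to reach normal form (normal order): 12
started in normal form: no
first contracted redex: a beta-redex


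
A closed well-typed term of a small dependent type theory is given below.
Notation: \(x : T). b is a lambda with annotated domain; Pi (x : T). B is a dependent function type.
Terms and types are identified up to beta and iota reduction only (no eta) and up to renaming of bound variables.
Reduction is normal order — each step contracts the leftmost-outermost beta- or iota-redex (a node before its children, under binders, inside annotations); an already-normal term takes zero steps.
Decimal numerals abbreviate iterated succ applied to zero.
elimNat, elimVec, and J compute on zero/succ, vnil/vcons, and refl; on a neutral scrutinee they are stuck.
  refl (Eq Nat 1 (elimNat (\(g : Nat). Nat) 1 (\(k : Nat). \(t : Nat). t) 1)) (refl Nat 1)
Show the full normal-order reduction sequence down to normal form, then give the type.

normal-order reduction:
  refl (Eq Nat 1 (elimNat (\(g : Nat). Nat) 1 (\(k : Nat). \(t : Nat). t) 1)) (refl Nat 1)
  ~> refl (Eq Nat 1 ((\(g : Nat). \(k : Nat). k) 0 (elimNat (\(t : Nat). Nat) 1 (\(i : Nat). \(d : Nat). d) 0))) (refl Nat 1)
  ~> refl (Eq Nat 1 ((\(g : Nat). g) (elimNat (\(k : Nat). Nat) 1 (\(t : Nat). \(i : Nat). i) 0))) (refl Nat 1)
  ~> refl (Eq Nat 1 (elimNat (\(g : Nat). Nat) 1 (\(k : Nat). \(t : Nat). t) 0)) (refl Nat 1)
  ~> refl (Eq Nat 1 1) (refl Nat 1)
type:
  Eq (Eq Nat 1 1) (refl Nat 1) (refl Nat 1)


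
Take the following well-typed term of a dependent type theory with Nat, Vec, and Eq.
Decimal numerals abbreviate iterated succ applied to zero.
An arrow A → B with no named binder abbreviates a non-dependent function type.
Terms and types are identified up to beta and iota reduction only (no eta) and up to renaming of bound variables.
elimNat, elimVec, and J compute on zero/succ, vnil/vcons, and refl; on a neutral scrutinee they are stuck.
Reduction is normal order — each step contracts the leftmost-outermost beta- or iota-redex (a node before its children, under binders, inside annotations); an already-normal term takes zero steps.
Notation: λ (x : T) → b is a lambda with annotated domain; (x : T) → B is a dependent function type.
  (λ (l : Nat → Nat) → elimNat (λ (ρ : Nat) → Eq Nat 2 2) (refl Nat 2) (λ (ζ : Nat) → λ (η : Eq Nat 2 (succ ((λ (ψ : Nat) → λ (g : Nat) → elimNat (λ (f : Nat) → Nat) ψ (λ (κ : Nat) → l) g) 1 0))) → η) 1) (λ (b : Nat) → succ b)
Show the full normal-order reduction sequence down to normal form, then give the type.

normal-order reduction:
  (λ (l : Nat → Nat) → elimNat (λ (ρ : Nat) → Eq Nat 2 2) (refl Nat 2) (λ (ζ : Nat) → λ (η : Eq Nat 2 (succ ((λ (ψ : Nat) → λ (g : Nat) → elimNat (λ (f : Nat) → Nat) ψ (λ (κ : Nat) → l) g) 1 0))) → η) 1) (λ (b : Nat) → succ b)
  ~> elimNat (λ (l : Nat) → Eq Nat 2 2) (refl Nat 2) (λ (ρ : Nat) → λ (ζ : Eq Nat 2 (succ ((λ (η : Nat) → λ (ψ : Nat) → elimNat (λ (g : Nat) → Nat) η (λ (f : Nat) → λ (κ : Nat) → succ κ) ψ) 1 0))) → ζ) 1
  ~> (λ (l : Nat) → λ (ρ : Eq Nat 2 (succ ((λ (ζ : Nat) → λ (η : Nat) → elimNat (λ (ψ : Nat) → Nat) ζ (λ (g : Nat) → λ (f : Nat) → succ f) η) 1 0))) → ρ) 0 (elimNat (λ (κ : Nat) → Eq Nat 2 2) (refl Nat 2) (λ (b : Nat) → λ (δ : Eq Nat 2 (succ ((λ (j : Nat) → λ (θ : Nat) → elimNat (λ (ξ : Nat) → Nat) j (λ (μ : Nat) → λ (e : Nat) → succ e) θ) 1 0))) → δ) 0)
  ~> (λ (l : Eq Nat 2 (succ ((λ (ρ : Nat) → λ (ζ : Nat) → elimNat (λ (η : Nat) → Nat) ρ (λ (ψ : Nat) → λ (g : Nat) → succ g) ζ) 1 0))) → l) (elimNat (λ (f : Nat) → Eq Nat 2 2) (refl Nat 2) (λ (κ : Nat) → λ (b : Eq Nat 2 (succ ((λ (δ : Nat) → λ (j : Nat) → elimNat (λ (θ : Nat) → Nat) δ (λ (ξ : Nat) → λ (μ : Nat) → succ μ) j) 1 0))) → b) 0)
  ~> elimNat (λ (l : Nat) → Eq Nat 2 2) (refl Nat 2) (λ (ρ : Nat) → λ (ζ : Eq Nat 2 (succ ((λ (η : Nat) → λ (ψ : Nat) → elimNat (λ (g : Nat) → Nat) η (λ (f : Nat) → λ (κ : Nat) → succ κ) ψ) 1 0))) → ζ) 0
  ~> refl Nat 2
the term's type:
  Eq Nat 2 2


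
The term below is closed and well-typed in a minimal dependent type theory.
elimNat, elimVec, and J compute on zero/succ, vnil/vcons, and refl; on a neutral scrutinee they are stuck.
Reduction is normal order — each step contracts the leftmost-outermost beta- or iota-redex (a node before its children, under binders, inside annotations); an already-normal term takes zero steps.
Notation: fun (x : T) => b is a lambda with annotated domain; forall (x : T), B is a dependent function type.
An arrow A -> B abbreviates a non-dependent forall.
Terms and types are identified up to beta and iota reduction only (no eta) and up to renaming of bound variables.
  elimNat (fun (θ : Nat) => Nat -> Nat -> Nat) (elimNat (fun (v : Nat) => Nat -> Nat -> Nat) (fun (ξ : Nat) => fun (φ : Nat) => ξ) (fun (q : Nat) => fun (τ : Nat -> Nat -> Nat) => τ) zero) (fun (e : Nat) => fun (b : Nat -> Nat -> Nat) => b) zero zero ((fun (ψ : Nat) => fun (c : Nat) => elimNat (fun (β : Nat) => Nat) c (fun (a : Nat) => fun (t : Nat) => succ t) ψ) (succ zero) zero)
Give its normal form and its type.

resulting normal form:
  zero
the term's type:
  Nat
observation: the leftmost-outermost redex is an elimNat iota-redex, and normalization takes 4 steps.


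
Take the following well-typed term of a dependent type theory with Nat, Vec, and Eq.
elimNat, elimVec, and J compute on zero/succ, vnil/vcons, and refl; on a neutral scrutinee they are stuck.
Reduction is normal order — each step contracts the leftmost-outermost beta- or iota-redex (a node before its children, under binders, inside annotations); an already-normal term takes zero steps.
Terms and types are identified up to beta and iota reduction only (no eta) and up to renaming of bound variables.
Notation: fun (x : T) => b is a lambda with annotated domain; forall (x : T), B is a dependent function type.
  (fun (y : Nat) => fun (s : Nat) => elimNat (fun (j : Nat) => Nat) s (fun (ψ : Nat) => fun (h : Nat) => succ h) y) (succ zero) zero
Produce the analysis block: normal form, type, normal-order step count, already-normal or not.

normal form:
  succ zero
the term's type:
  Nat
reduction steps (normal order): 6
already normal: no
first redex: a beta-redex


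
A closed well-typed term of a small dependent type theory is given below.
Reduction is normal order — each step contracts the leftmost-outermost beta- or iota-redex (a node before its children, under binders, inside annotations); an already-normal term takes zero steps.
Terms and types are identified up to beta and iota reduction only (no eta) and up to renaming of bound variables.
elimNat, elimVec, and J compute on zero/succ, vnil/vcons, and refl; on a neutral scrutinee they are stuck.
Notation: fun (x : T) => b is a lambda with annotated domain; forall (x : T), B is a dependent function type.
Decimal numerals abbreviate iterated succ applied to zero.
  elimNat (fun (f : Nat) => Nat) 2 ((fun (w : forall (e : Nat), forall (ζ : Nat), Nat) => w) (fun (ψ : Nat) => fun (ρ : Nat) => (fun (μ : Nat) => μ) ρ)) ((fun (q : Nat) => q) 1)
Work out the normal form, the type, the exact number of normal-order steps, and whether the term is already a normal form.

reduced normal form:
  2
the term's type:
  Nat
steps to reach normal form (normal order): 7
already normal: no
first contracted redex: a beta-redex


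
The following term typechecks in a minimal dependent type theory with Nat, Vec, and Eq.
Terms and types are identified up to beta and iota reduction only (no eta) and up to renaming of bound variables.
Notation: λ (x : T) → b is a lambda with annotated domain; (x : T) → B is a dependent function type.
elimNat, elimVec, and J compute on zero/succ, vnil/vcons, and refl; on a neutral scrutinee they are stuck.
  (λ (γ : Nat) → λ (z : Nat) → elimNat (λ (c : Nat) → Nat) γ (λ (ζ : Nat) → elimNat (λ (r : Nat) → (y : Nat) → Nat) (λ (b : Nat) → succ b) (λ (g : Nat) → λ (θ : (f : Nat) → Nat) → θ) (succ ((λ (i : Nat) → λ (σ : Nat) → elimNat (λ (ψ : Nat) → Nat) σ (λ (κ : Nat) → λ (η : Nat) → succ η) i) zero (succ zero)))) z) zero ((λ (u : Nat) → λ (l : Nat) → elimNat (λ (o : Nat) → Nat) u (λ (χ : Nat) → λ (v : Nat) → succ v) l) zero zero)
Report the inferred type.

inferred type:
  Nat


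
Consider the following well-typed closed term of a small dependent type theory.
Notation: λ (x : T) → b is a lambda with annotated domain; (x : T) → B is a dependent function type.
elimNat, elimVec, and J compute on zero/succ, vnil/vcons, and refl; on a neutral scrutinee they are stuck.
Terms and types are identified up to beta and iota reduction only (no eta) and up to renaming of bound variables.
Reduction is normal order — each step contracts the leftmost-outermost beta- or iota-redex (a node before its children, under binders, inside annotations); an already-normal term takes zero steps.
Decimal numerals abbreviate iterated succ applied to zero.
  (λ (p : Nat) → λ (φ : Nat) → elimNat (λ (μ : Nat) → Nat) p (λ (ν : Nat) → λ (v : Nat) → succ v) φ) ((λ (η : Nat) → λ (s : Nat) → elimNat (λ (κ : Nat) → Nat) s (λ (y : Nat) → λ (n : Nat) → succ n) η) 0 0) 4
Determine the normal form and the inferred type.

resulting normal form:
  4
inferred type:
  Nat
observation: 18 normal-order steps normalize the term, beginning with a beta-redex.


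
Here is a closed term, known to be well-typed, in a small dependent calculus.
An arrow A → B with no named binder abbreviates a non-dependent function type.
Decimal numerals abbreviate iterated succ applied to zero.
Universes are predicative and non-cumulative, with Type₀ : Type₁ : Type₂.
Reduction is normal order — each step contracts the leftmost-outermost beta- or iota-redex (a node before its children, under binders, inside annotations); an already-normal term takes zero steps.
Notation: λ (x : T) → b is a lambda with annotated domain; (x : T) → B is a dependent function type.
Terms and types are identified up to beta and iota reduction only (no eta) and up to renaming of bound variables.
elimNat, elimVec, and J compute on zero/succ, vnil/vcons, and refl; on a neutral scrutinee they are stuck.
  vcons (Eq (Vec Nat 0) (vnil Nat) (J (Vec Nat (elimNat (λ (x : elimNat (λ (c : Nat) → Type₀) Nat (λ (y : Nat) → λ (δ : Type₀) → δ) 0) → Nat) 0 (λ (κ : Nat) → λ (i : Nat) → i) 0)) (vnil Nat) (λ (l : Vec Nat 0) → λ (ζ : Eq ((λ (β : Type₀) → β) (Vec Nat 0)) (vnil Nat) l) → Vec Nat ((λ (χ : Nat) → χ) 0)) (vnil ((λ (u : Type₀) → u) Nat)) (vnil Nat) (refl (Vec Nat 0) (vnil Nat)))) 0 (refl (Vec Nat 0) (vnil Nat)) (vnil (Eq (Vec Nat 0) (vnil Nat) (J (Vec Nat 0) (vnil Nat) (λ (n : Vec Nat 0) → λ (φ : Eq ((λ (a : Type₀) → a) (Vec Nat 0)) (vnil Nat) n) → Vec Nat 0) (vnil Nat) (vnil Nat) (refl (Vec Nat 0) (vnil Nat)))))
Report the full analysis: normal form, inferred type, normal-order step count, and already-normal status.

reduced normal form:
  vcons (Eq (Vec Nat 0) (vnil Nat) (vnil Nat)) 0 (refl (Vec Nat 0) (vnil Nat)) (vnil (Eq (Vec Nat 0) (vnil Nat) (vnil Nat)))
type:
  Vec (Eq (Vec Nat 0) (vnil Nat) (vnil Nat)) 1
normal-order step count: 3
term was already normal: no
first contracted redex: a J iota-redex


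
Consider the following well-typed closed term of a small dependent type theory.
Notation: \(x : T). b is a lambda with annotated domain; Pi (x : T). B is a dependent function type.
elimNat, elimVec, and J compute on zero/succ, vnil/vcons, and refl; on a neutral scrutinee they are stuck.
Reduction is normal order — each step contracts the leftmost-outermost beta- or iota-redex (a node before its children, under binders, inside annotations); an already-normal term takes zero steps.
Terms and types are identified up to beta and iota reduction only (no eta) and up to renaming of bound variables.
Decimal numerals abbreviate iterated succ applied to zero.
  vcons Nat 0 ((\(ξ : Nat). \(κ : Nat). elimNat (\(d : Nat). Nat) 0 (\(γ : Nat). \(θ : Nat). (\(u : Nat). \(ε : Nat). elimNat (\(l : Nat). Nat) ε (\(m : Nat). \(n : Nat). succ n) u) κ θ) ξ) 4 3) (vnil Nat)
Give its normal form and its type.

normal form:
  vcons Nat 0 12 (vnil Nat)
type:
  Vec Nat 1
observation: normalization takes exactly 63 steps under the normal-order strategy.


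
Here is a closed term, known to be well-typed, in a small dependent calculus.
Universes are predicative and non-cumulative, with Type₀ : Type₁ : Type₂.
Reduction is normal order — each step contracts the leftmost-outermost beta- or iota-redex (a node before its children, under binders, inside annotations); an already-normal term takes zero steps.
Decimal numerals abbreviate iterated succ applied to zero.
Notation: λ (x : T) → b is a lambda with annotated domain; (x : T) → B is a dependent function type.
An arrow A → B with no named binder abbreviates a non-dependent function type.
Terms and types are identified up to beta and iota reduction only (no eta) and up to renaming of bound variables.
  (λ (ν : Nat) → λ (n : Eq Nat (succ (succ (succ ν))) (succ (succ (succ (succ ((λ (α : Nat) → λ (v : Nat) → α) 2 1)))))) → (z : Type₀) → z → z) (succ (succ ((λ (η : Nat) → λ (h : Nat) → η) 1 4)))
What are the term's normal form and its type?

resulting normal form:
  λ (ν : Eq Nat 6 6) → (n : Type₀) → n → n
type:
  Eq Nat 6 6 → Type₁
observation: 5 normal-order steps separate the term from its normal form.


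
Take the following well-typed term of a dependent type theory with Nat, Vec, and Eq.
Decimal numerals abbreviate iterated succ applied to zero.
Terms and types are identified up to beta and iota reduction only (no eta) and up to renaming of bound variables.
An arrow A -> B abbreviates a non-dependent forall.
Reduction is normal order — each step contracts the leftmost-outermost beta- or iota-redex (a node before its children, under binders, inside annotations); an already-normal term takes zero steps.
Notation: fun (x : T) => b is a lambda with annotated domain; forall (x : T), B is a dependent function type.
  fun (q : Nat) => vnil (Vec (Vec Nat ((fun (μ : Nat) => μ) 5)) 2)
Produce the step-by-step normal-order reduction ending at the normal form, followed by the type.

normal-order reduction:
  fun (q : Nat) => vnil (Vec (Vec Nat ((fun (μ : Nat) => μ) 5)) 2)
  ~> fun (q : Nat) => vnil (Vec (Vec Nat 5) 2)
the term's type:
  Nat -> Vec (Vec (Vec Nat 5) 2) 0


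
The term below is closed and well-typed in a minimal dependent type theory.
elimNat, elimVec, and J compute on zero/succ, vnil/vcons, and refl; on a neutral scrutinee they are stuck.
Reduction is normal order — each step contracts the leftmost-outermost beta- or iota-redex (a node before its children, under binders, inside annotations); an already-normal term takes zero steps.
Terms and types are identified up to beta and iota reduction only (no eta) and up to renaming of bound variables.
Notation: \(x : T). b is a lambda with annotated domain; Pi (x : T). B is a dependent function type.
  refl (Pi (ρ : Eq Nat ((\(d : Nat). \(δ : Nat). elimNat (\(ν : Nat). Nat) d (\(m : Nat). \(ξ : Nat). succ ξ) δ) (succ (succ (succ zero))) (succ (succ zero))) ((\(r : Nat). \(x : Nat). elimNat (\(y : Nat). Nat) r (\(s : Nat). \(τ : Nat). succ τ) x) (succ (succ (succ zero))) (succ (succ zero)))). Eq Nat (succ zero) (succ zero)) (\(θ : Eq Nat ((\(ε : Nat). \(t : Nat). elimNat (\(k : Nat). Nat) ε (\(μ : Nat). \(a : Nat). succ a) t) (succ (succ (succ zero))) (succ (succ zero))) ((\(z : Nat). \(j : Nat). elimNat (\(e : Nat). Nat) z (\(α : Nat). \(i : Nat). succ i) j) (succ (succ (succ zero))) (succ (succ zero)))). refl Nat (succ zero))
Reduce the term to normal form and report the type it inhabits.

resulting normal form:
  refl (Pi (ρ : Eq Nat (succ (succ (succ (succ (succ zero))))) (succ (succ (succ (succ (succ zero)))))). Eq Nat (succ zero) (succ zero)) (\(d : Eq Nat (succ (succ (succ (succ (succ zero))))) (succ (succ (succ (succ (succ zero)))))). refl Nat (succ zero))
the term's type:
  Eq (Pi (ρ : Eq Nat (succ (succ (succ (succ (succ zero))))) (succ (succ (succ (succ (succ zero)))))). Eq Nat (succ zero) (succ zero)) (\(d : Eq Nat (succ (succ (succ (succ (succ zero))))) (succ (succ (succ (succ (succ zero)))))). refl Nat (succ zero)) (\(δ : Eq Nat (succ (succ (succ (succ (succ zero))))) (succ (succ (succ (succ (succ zero)))))). refl Nat (succ zero))


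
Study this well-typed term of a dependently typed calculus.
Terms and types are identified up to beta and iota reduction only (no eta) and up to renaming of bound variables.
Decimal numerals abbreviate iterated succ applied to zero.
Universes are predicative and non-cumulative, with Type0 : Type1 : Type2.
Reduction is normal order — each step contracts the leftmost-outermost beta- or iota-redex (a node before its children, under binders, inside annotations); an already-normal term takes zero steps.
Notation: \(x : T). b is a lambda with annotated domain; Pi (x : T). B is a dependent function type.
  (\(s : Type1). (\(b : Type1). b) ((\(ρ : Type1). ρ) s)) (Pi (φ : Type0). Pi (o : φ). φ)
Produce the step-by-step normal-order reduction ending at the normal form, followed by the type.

reduction (normal order):
  (\(s : Type1). (\(b : Type1). b) ((\(ρ : Type1). ρ) s)) (Pi (φ : Type0). Pi (o : φ). φ)
  ~> (\(s : Type1). s) ((\(b : Type1). b) (Pi (ρ : Type0). Pi (φ : ρ). ρ))
  ~> (\(s : Type1). s) (Pi (b : Type0). Pi (ρ : b). b)
  ~> Pi (s : Type0). Pi (b : s). s
the term's type:
  Type1


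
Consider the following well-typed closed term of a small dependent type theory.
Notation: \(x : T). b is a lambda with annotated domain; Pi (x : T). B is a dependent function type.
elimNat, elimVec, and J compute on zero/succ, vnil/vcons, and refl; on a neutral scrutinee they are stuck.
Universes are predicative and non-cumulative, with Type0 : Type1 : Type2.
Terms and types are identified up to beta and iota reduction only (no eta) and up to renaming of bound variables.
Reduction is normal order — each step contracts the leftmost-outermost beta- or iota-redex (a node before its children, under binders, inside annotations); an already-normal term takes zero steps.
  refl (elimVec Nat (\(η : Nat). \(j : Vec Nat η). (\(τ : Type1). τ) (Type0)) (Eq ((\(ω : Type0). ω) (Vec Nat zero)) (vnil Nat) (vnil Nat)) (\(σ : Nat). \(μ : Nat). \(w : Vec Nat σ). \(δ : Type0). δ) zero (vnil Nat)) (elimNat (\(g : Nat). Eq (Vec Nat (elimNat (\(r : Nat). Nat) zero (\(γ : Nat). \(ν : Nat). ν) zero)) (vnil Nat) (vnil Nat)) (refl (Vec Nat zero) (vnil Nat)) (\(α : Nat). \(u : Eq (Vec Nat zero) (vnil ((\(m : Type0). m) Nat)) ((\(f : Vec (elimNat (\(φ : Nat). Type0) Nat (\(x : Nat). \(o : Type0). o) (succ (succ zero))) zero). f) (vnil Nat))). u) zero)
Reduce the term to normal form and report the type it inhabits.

reduced normal form:
  refl (Eq (Vec Nat zero) (vnil Nat) (vnil Nat)) (refl (Vec Nat zero) (vnil Nat))
the term's type:
  Eq (Eq (Vec Nat zero) (vnil Nat) (vnil Nat)) (refl (Vec Nat zero) (vnil Nat)) (refl (Vec Nat zero) (vnil Nat))


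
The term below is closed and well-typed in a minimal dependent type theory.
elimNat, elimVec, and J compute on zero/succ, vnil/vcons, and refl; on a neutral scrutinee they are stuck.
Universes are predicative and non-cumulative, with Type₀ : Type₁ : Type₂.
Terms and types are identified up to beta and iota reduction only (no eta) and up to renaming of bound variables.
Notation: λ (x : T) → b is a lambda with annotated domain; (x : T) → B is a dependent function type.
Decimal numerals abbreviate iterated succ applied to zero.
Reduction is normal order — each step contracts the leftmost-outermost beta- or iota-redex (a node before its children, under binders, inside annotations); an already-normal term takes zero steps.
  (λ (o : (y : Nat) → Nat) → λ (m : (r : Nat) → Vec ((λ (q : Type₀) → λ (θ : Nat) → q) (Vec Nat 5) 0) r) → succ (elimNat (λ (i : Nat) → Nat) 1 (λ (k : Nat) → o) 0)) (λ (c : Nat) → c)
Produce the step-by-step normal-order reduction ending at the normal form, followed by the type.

normal-order reduction:
  (λ (o : (y : Nat) → Nat) → λ (m : (r : Nat) → Vec ((λ (q : Type₀) → λ (θ : Nat) → q) (Vec Nat 5) 0) r) → succ (elimNat (λ (i : Nat) → Nat) 1 (λ (k : Nat) → o) 0)) (λ (c : Nat) → c)
  ~> λ (o : (y : Nat) → Vec ((λ (m : Type₀) → λ (r : Nat) → m) (Vec Nat 5) 0) y) → succ (elimNat (λ (q : Nat) → Nat) 1 (λ (θ : Nat) → λ (i : Nat) → i) 0)
  ~> λ (o : (y : Nat) → Vec ((λ (m : Nat) → Vec Nat 5) 0) y) → succ (elimNat (λ (r : Nat) → Nat) 1 (λ (q : Nat) → λ (θ : Nat) → θ) 0)
  ~> λ (o : (y : Nat) → Vec (Vec Nat 5) y) → succ (elimNat (λ (m : Nat) → Nat) 1 (λ (r : Nat) → λ (q : Nat) → q) 0)
  ~> λ (o : (y : Nat) → Vec (Vec Nat 5) y) → 2
the term's type:
  (o : (y : Nat) → Vec (Vec Nat 5) y) → Nat


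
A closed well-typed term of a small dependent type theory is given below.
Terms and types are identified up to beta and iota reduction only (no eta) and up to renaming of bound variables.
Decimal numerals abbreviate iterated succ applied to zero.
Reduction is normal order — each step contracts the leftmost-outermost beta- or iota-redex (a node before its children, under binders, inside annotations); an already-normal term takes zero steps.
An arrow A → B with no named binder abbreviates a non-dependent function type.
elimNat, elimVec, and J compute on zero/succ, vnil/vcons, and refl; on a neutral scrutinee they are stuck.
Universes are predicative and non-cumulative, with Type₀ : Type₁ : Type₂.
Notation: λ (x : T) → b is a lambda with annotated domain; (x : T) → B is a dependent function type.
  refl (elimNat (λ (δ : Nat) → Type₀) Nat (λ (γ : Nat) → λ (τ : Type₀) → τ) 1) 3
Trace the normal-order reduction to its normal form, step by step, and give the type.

normal-order reduction:
  refl (elimNat (λ (δ : Nat) → Type₀) Nat (λ (γ : Nat) → λ (τ : Type₀) → τ) 1) 3
  ~> refl ((λ (δ : Nat) → λ (γ : Type₀) → γ) 0 (elimNat (λ (τ : Nat) → Type₀) Nat (λ (ε : Nat) → λ (α : Type₀) → α) 0)) 3
  ~> refl ((λ (δ : Type₀) → δ) (elimNat (λ (γ : Nat) → Type₀) Nat (λ (τ : Nat) → λ (ε : Type₀) → ε) 0)) 3
  ~> refl (elimNat (λ (δ : Nat) → Type₀) Nat (λ (γ : Nat) → λ (τ : Type₀) → τ) 0) 3
  ~> refl Nat 3
the term's type:
  Eq Nat 3 3


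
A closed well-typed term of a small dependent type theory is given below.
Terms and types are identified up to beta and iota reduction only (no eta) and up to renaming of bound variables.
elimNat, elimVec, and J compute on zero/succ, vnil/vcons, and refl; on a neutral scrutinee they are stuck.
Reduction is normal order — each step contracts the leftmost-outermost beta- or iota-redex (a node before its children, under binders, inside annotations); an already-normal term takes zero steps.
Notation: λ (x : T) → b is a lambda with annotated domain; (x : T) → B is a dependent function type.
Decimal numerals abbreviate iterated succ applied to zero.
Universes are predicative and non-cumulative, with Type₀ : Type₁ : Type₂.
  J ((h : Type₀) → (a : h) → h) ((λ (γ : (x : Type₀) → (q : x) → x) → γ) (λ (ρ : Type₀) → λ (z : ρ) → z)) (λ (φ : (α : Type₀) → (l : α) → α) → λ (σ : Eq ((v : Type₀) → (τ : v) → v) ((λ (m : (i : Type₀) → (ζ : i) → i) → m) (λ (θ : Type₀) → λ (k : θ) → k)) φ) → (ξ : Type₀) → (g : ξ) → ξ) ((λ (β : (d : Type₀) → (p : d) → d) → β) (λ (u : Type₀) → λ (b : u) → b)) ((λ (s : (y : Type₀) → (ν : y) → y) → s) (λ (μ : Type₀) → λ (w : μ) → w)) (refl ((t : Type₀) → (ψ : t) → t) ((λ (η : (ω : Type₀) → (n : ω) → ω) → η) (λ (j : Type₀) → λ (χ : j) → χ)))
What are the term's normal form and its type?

resulting normal form:
  λ (h : Type₀) → λ (a : h) → a
type:
  (h : Type₀) → (a : h) → h
observation: normalization takes exactly 2 steps under the normal-order strategy.


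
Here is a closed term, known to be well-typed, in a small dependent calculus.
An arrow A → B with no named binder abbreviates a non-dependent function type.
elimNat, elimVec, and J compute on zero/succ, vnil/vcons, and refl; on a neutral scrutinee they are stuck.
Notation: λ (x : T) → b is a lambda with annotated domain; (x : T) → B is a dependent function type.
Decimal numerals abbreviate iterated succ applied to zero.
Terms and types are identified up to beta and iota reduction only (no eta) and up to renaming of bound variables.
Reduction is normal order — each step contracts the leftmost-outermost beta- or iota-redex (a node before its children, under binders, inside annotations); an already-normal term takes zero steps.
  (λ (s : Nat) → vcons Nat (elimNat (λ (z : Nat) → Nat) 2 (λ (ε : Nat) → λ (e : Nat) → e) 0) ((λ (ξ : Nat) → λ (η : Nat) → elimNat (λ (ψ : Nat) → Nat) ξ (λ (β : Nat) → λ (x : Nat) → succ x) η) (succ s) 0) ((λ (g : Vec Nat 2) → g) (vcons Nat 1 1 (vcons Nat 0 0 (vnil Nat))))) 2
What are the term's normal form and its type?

reduced normal form:
  vcons Nat 2 3 (vcons Nat 1 1 (vcons Nat 0 0 (vnil Nat)))
type:
  Vec Nat 3
observation: 6 normal-order steps separate the term from its normal form.


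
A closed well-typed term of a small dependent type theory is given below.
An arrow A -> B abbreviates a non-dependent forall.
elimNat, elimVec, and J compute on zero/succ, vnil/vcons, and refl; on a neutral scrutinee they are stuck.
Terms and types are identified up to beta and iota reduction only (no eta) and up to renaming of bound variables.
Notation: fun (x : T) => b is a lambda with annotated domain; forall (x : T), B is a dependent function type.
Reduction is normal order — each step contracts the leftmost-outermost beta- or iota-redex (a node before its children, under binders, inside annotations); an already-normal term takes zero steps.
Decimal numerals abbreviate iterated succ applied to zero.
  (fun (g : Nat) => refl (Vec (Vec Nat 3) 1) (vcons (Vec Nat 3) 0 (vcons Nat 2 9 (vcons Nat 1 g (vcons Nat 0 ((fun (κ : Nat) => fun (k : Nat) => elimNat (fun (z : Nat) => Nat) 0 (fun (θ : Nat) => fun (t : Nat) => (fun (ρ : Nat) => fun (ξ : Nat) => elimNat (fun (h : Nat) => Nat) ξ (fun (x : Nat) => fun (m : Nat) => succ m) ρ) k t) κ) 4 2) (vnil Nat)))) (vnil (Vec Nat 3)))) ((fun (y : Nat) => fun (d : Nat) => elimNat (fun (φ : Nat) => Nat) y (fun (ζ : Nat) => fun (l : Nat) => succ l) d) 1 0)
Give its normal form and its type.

reduced normal form:
  refl (Vec (Vec Nat 3) 1) (vcons (Vec Nat 3) 0 (vcons Nat 2 9 (vcons Nat 1 1 (vcons Nat 0 8 (vnil Nat)))) (vnil (Vec Nat 3)))
the term's type:
  Eq (Vec (Vec Nat 3) 1) (vcons (Vec Nat 3) 0 (vcons Nat 2 9 (vcons Nat 1 1 (vcons Nat 0 8 (vnil Nat)))) (vnil (Vec Nat 3))) (vcons (Vec Nat 3) 0 (vcons Nat 2 9 (vcons Nat 1 1 (vcons Nat 0 8 (vnil Nat)))) (vnil (Vec Nat 3)))
observation: the term reaches its normal form after 55 normal-order steps.


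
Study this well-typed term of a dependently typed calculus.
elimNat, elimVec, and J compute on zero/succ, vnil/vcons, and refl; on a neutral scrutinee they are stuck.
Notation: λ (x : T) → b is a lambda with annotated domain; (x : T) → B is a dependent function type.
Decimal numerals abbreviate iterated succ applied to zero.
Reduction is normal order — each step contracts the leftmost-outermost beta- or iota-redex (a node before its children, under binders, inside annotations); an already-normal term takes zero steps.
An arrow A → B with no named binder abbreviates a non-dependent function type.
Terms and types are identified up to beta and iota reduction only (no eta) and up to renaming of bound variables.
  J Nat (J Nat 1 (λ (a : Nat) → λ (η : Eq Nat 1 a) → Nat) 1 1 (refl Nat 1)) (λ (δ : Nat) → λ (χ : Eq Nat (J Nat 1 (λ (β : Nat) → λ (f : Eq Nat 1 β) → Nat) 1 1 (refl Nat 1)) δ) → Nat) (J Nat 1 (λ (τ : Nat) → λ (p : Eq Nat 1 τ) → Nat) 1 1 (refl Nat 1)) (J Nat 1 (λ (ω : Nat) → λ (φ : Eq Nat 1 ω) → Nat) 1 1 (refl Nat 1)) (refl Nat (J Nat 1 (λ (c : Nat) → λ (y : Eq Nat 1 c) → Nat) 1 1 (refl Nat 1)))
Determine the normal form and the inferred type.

reduced normal form:
  1
the term's type:
  Nat
observation: 2 normal-order steps separate the term from its normal form.


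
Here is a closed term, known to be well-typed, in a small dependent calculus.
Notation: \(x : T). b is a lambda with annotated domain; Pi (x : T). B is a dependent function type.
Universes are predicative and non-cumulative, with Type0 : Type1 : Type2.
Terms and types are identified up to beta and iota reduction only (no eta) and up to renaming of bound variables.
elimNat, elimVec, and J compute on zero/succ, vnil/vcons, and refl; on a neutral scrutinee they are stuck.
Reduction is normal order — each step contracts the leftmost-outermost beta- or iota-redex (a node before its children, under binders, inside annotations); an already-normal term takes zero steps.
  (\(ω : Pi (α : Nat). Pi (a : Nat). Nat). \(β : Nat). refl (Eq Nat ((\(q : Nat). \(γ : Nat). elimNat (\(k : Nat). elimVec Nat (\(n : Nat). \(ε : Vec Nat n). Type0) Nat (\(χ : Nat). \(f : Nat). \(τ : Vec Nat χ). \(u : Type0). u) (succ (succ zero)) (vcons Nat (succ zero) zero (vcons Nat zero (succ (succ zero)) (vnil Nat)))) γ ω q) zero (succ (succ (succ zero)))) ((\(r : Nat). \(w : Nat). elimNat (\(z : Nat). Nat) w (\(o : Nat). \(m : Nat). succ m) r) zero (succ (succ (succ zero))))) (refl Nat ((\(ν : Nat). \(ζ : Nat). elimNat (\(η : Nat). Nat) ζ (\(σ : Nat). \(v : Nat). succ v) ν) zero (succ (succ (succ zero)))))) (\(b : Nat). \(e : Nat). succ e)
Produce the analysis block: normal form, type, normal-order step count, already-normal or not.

resulting normal form:
  \(ω : Nat). refl (Eq Nat (succ (succ (succ zero))) (succ (succ (succ zero)))) (refl Nat (succ (succ (succ zero))))
inferred type:
  Pi (ω : Nat). Eq (Eq Nat (succ (succ (succ zero))) (succ (succ (succ zero)))) (refl Nat (succ (succ (succ zero)))) (refl Nat (succ (succ (succ zero))))
steps to reach normal form (normal order): 10
already normal: no
first redex: a beta-redex


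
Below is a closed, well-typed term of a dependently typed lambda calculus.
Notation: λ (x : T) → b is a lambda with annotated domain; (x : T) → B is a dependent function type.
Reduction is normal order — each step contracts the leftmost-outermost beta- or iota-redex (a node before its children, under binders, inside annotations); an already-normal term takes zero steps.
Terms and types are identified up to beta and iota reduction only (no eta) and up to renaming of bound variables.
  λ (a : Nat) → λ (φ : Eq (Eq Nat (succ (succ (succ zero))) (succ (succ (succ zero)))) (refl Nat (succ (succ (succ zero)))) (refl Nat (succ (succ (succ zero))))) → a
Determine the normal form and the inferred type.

resulting normal form:
  λ (a : Nat) → λ (φ : Eq (Eq Nat (succ (succ (succ zero))) (succ (succ (succ zero)))) (refl Nat (succ (succ (succ zero)))) (refl Nat (succ (succ (succ zero))))) → a
type:
  (a : Nat) → (φ : Eq (Eq Nat (succ (succ (succ zero))) (succ (succ (succ zero)))) (refl Nat (succ (succ (succ zero)))) (refl Nat (succ (succ (succ zero))))) → Nat


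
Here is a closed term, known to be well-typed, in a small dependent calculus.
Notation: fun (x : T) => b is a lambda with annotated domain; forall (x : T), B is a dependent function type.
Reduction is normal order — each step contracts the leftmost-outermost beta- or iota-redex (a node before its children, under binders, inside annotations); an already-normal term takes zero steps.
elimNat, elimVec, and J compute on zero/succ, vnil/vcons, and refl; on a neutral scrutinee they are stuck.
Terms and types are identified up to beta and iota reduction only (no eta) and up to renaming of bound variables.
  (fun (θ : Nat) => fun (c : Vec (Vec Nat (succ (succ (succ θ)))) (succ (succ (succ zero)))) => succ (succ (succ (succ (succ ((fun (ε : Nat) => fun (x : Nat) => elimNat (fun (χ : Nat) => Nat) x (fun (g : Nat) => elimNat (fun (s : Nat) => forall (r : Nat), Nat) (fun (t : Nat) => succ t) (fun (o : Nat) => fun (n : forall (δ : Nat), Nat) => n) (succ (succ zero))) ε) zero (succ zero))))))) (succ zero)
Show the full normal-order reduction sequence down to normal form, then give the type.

reduction (normal order):
  (fun (θ : Nat) => fun (c : Vec (Vec Nat (succ (succ (succ θ)))) (succ (succ (succ zero)))) => succ (succ (succ (succ (succ ((fun (ε : Nat) => fun (x : Nat) => elimNat (fun (χ : Nat) => Nat) x (fun (g : Nat) => elimNat (fun (s : Nat) => forall (r : Nat), Nat) (fun (t : Nat) => succ t) (fun (o : Nat) => fun (n : forall (δ : Nat), Nat) => n) (succ (succ zero))) ε) zero (succ zero))))))) (succ zero)
  ~> fun (θ : Vec (Vec Nat (succ (succ (succ (succ zero))))) (succ (succ (succ zero)))) => succ (succ (succ (succ (succ ((fun (c : Nat) => fun (ε : Nat) => elimNat (fun (x : Nat) => Nat) ε (fun (χ : Nat) => elimNat (fun (g : Nat) => forall (s : Nat), Nat) (fun (r : Nat) => succ r) (fun (t : Nat) => fun (o : forall (n : Nat), Nat) => o) (succ (succ zero))) c) zero (succ zero))))))
  ~> fun (θ : Vec (Vec Nat (succ (succ (succ (succ zero))))) (succ (succ (succ zero)))) => succ (succ (succ (succ (succ ((fun (c : Nat) => elimNat (fun (ε : Nat) => Nat) c (fun (x : Nat) => elimNat (fun (χ : Nat) => forall (g : Nat), Nat) (fun (s : Nat) => succ s) (fun (r : Nat) => fun (t : forall (o : Nat), Nat) => t) (succ (succ zero))) zero) (succ zero))))))
  ~> fun (θ : Vec (Vec Nat (succ (succ (succ (succ zero))))) (succ (succ (succ zero)))) => succ (succ (succ (succ (succ (elimNat (fun (c : Nat) => Nat) (succ zero) (fun (ε : Nat) => elimNat (fun (x : Nat) => forall (χ : Nat), Nat) (fun (g : Nat) => succ g) (fun (s : Nat) => fun (r : forall (t : Nat), Nat) => r) (succ (succ zero))) zero)))))
  ~> fun (θ : Vec (Vec Nat (succ (succ (succ (succ zero))))) (succ (succ (succ zero)))) => succ (succ (succ (succ (succ (succ zero)))))
the term's type:
  forall (θ : Vec (Vec Nat (succ (succ (succ (succ zero))))) (succ (succ (succ zero)))), Nat


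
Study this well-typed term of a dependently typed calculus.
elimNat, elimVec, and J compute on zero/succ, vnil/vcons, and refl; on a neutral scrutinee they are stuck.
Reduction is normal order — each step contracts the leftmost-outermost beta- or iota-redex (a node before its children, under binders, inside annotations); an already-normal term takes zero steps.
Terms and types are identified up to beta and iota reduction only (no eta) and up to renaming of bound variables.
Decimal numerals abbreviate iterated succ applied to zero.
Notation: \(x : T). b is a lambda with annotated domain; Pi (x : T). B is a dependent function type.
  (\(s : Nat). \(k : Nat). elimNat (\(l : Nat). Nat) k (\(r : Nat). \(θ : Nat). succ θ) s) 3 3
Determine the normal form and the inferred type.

resulting normal form:
  6
the term's type:
  Nat


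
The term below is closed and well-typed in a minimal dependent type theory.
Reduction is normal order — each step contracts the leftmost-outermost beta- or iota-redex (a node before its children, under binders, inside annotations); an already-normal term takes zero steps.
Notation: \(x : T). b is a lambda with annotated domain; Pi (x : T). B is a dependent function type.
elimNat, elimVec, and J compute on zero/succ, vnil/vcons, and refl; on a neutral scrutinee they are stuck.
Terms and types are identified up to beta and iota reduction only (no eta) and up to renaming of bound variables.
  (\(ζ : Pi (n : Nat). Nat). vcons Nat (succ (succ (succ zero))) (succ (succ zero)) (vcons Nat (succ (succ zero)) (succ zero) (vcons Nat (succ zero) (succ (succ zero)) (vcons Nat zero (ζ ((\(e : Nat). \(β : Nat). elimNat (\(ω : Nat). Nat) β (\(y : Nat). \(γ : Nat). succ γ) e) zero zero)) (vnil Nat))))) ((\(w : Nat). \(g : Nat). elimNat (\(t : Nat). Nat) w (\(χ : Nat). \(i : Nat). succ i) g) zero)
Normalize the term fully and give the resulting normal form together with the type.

resulting normal form:
  vcons Nat (succ (succ (succ zero))) (succ (succ zero)) (vcons Nat (succ (succ zero)) (succ zero) (vcons Nat (succ zero) (succ (succ zero)) (vcons Nat zero zero (vnil Nat))))
the term's type:
  Vec Nat (succ (succ (succ (succ zero))))
observation: contracting a beta-redex first, the term normalizes in 7 steps.


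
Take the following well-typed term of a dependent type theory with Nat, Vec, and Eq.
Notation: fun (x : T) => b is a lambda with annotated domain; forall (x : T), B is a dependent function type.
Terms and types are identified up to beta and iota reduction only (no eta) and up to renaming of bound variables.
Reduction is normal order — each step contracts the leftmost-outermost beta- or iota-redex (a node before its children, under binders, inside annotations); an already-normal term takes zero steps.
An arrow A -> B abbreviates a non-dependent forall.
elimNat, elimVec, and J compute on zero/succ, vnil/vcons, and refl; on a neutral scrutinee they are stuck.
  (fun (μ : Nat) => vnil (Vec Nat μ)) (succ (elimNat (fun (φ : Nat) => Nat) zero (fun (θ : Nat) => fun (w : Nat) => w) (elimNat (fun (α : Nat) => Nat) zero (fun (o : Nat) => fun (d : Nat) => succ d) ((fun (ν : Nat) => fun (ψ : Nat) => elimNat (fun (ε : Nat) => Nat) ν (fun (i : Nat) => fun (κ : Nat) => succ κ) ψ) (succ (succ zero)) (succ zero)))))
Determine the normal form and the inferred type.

normal form:
  vnil (Vec Nat (succ zero))
the term's type:
  Vec (Vec Nat (succ zero)) zero


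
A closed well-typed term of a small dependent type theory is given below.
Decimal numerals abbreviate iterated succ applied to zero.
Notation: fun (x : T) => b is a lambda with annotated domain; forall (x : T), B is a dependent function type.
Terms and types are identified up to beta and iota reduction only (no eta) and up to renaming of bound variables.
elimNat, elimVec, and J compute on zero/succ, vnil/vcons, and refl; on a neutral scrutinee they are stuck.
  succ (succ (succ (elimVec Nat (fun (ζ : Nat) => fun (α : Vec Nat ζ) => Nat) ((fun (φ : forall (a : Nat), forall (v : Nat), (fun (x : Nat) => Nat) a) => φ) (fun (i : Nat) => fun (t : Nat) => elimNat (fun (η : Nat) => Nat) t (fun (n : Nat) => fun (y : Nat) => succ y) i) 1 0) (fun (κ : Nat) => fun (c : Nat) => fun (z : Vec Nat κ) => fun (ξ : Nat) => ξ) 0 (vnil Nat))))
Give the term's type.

inferred type:
  Nat


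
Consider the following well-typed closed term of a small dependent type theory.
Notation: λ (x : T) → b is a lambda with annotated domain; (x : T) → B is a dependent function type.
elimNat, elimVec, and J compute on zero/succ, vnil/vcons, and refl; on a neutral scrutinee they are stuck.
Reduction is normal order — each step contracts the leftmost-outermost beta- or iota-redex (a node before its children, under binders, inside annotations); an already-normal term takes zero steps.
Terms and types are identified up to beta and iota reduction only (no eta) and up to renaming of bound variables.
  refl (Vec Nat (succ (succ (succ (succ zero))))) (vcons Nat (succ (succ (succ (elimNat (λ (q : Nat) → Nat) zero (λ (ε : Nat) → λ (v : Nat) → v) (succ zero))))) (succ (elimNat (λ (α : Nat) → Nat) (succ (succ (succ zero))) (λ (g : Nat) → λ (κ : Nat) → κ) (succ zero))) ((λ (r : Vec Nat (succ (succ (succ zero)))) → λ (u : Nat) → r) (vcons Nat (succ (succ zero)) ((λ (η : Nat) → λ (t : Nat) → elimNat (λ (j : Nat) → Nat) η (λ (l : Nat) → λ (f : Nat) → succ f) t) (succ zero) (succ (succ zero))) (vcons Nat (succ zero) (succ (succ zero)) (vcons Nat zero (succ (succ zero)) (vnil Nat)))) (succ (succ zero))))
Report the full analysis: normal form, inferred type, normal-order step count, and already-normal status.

reduced normal form:
  refl (Vec Nat (succ (succ (succ (succ zero))))) (vcons Nat (succ (succ (succ zero))) (succ (succ (succ (succ zero)))) (vcons Nat (succ (succ zero)) (succ (succ (succ zero))) (vcons Nat (succ zero) (succ (succ zero)) (vcons Nat zero (succ (succ zero)) (vnil Nat)))))
inferred type:
  Eq (Vec Nat (succ (succ (succ (succ zero))))) (vcons Nat (succ (succ (succ zero))) (succ (succ (succ (succ zero)))) (vcons Nat (succ (succ zero)) (succ (succ (succ zero))) (vcons Nat (succ zero) (succ (succ zero)) (vcons Nat zero (succ (succ zero)) (vnil Nat))))) (vcons Nat (succ (succ (succ zero))) (succ (succ (succ (succ zero)))) (vcons Nat (succ (succ zero)) (succ (succ (succ zero))) (vcons Nat (succ zero) (succ (succ zero)) (vcons Nat zero (succ (succ zero)) (vnil Nat)))))
normal-order step count: 19
already normal: no
first redex: an elimNat iota-redex
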